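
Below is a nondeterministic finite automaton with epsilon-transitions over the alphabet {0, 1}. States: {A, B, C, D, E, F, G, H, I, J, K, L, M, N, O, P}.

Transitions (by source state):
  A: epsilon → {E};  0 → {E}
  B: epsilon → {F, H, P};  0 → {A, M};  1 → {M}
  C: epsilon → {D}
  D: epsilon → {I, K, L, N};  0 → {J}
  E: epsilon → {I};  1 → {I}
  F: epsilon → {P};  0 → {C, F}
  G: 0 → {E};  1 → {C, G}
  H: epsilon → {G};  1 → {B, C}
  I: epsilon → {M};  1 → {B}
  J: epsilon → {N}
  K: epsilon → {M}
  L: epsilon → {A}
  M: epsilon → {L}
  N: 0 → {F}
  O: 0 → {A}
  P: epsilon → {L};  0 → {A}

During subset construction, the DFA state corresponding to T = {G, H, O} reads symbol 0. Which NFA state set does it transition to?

{A, E, I, L, M}

G on 0 → {E}.
O on 0 → {A}.
No 0-transition from H.
Union after reading 0: {A, E}.
Now take the epsilon-closure:
From E via epsilon: add I.
From I via epsilon: add M.
From M via epsilon: add L.
No new states can be added; the closed set is {A, E, I, L, M}.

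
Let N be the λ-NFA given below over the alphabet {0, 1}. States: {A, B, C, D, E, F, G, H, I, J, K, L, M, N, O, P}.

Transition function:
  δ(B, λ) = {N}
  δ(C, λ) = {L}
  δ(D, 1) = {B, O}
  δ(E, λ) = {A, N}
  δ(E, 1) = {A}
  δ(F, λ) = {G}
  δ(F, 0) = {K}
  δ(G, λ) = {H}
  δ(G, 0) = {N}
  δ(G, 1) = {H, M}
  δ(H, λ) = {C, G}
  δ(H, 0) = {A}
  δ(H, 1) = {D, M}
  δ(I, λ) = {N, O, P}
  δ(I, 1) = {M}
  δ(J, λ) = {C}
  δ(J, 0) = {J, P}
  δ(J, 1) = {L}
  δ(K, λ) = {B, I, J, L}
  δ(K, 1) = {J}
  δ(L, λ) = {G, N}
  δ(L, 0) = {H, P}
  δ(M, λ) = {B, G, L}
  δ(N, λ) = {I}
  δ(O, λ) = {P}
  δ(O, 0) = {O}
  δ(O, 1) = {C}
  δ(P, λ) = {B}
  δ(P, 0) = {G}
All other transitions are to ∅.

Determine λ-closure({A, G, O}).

Start with {A, G, O}.
From G via λ: add H.
From O via λ: add P.
From H via λ: add C.
From P via λ: add B.
From B via λ: add N.
From C via λ: add L.
From N via λ: add I.
No new states can be added; the closed set is {A, B, C, G, H, I, L, N, O, P}.

{A, B, C, G, H, I, L, N, O, P}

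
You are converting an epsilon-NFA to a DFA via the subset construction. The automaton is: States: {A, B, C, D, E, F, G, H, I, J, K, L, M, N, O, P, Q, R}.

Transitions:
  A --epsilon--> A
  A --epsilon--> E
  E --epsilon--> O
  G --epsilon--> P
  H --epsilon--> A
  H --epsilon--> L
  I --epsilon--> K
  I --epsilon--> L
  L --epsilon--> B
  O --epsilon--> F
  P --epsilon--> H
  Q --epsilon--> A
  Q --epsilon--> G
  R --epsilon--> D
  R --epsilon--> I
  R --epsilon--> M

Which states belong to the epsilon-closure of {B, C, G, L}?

{A, B, C, E, F, G, H, L, O, P}

Start with {B, C, G, L}.
From G via epsilon: add P.
From P via epsilon: add H.
From H via epsilon: add A.
From A via epsilon: add E.
From E via epsilon: add O.
From O via epsilon: add F.
No new states can be added; the closed set is {A, B, C, E, F, G, H, L, O, P}.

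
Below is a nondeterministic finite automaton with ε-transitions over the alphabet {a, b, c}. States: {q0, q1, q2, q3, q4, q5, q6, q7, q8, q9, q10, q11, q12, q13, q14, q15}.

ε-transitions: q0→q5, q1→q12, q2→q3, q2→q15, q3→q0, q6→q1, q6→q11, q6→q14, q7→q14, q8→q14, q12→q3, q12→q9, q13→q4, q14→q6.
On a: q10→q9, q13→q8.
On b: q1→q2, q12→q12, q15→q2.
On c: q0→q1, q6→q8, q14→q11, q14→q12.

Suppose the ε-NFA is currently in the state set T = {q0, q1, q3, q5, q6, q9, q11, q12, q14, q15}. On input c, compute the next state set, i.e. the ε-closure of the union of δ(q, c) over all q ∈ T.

{q0, q1, q3, q5, q6, q8, q9, q11, q12, q14}

q0 on c → {q1}.
q6 on c → {q8}.
q14 on c → {q11, q12}.
No c-transition from q1, q3, q5, q9, q11, q12, q15.
Union after reading c: {q1, q8, q11, q12}.
Now take the ε-closure:
From q8 via ε: add q14.
From q12 via ε: add q3, q9.
From q3 via ε: add q0.
From q14 via ε: add q6.
From q0 via ε: add q5.
No new states can be added; the closed set is {q0, q1, q3, q5, q6, q8, q9, q11, q12, q14}.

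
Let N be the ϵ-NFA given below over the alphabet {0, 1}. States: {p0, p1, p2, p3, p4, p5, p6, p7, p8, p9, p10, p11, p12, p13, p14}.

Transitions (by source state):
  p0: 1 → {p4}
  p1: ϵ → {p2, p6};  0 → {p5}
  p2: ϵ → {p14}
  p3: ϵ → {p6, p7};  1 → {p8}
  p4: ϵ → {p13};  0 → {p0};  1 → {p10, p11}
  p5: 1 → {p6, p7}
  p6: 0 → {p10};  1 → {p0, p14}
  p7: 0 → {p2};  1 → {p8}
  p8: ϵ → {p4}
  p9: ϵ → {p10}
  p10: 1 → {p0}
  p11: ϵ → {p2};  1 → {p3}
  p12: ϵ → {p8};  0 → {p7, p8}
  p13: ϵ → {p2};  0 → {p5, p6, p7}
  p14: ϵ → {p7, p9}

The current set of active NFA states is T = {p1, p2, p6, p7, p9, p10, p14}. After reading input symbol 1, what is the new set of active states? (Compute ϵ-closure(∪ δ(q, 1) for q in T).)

{p0, p2, p4, p7, p8, p9, p10, p13, p14}

p6 on 1 → {p0, p14}.
p7 on 1 → {p8}.
p10 on 1 → {p0}.
No 1-transition from p1, p2, p9, p14.
Union after reading 1: {p0, p8, p14}.
Now take the ϵ-closure:
From p8 via ϵ: add p4.
From p14 via ϵ: add p7, p9.
From p4 via ϵ: add p13.
From p9 via ϵ: add p10.
From p13 via ϵ: add p2.
No new states can be added; the closed set is {p0, p2, p4, p7, p8, p9, p10, p13, p14}.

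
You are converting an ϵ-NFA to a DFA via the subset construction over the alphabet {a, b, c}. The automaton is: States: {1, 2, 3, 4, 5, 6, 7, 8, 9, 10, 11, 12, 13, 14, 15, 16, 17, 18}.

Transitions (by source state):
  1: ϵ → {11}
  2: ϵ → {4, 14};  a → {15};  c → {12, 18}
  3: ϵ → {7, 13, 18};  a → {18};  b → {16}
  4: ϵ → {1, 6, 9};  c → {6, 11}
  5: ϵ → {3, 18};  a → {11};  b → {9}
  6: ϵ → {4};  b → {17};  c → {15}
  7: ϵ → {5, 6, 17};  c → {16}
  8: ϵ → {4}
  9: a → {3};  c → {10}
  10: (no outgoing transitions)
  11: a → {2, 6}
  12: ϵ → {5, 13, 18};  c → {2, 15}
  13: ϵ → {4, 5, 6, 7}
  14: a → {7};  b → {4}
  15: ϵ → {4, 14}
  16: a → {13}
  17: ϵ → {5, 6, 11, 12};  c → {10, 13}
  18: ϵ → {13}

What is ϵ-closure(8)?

Start with {8}.
From 8 via ϵ: add 4.
From 4 via ϵ: add 1, 6, 9.
From 1 via ϵ: add 11.
No new states can be added; the closed set is {1, 4, 6, 8, 9, 11}.

{1, 4, 6, 8, 9, 11}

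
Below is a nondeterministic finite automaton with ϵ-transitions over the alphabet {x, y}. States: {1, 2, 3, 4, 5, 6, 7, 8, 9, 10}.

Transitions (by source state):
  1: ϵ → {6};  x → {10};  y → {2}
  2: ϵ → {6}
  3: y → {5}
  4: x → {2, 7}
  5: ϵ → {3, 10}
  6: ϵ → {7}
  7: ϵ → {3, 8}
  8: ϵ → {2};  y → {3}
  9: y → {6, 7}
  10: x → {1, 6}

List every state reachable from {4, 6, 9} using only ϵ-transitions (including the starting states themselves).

{2, 3, 4, 6, 7, 8, 9}

Start with {4, 6, 9}.
From 6 via ϵ: add 7.
From 7 via ϵ: add 3, 8.
From 8 via ϵ: add 2.
No new states can be added; the closed set is {2, 3, 4, 6, 7, 8, 9}.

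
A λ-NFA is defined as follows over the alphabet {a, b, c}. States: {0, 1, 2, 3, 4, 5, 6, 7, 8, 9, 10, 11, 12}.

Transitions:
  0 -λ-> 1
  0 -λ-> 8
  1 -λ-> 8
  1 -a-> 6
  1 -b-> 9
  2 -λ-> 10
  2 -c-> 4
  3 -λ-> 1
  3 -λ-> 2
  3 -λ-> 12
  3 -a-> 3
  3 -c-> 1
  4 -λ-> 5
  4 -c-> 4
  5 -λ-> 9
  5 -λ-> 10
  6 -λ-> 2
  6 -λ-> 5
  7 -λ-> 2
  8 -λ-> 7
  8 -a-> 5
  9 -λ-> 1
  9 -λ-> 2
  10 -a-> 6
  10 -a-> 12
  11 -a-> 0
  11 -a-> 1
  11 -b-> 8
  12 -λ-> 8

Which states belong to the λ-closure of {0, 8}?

Start with {0, 8}.
From 0 via λ: add 1.
From 8 via λ: add 7.
From 7 via λ: add 2.
From 2 via λ: add 10.
No new states can be added; the closed set is {0, 1, 2, 7, 8, 10}.

{0, 1, 2, 7, 8, 10}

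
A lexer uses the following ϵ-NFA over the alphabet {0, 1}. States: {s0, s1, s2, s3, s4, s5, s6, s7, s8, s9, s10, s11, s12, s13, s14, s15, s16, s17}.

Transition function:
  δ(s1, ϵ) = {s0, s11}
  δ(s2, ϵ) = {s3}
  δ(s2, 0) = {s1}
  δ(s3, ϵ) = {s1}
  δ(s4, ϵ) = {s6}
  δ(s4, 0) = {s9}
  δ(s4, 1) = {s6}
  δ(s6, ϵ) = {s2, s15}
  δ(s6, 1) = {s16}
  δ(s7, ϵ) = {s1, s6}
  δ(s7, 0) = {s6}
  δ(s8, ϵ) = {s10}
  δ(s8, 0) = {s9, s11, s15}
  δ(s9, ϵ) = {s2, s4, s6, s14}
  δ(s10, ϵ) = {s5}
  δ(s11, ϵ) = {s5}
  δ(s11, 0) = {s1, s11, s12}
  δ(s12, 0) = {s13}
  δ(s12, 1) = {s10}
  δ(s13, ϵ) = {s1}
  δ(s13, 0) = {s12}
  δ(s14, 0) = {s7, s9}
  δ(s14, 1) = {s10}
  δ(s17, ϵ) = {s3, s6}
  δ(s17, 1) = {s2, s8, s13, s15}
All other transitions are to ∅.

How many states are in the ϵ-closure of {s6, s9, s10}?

12

Start with {s6, s9, s10}.
From s6 via ϵ: add s2, s15.
From s9 via ϵ: add s4, s14.
From s10 via ϵ: add s5.
From s2 via ϵ: add s3.
From s3 via ϵ: add s1.
From s1 via ϵ: add s0, s11.
ϵ-closure = {s0, s1, s2, s3, s4, s5, s6, s9, s10, s11, s14, s15}, which has 12 states.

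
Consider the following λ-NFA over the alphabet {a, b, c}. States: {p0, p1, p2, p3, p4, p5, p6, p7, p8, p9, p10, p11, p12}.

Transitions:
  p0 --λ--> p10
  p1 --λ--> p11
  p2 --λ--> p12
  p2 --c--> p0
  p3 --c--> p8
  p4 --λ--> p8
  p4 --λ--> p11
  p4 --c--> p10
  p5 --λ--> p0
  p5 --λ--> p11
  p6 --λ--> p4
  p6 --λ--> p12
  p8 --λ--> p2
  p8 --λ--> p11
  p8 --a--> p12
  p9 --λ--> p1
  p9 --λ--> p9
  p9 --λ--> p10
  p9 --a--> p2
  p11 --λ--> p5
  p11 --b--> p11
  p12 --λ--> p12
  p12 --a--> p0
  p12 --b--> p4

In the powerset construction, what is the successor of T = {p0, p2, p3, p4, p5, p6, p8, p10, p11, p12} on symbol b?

{p0, p2, p4, p5, p8, p10, p11, p12}

p11 on b → {p11}.
p12 on b → {p4}.
No b-transition from p0, p2, p3, p4, p5, p6, p8, p10.
Union after reading b: {p4, p11}.
Now take the λ-closure:
From p4 via λ: add p8.
From p11 via λ: add p5.
From p5 via λ: add p0.
From p8 via λ: add p2.
From p0 via λ: add p10.
From p2 via λ: add p12.
No new states can be added; the closed set is {p0, p2, p4, p5, p8, p10, p11, p12}.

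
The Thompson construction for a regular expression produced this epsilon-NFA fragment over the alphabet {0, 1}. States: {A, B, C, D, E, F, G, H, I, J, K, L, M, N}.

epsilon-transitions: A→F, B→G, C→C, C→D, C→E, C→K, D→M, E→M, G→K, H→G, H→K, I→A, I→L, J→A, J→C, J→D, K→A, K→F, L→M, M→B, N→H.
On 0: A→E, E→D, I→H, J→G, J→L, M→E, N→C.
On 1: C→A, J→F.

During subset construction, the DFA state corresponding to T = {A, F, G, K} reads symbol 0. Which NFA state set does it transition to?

{A, B, E, F, G, K, M}

A on 0 → {E}.
No 0-transition from F, G, K.
Union after reading 0: {E}.
Now take the epsilon-closure:
From E via epsilon: add M.
From M via epsilon: add B.
From B via epsilon: add G.
From G via epsilon: add K.
From K via epsilon: add A, F.
No new states can be added; the closed set is {A, B, E, F, G, K, M}.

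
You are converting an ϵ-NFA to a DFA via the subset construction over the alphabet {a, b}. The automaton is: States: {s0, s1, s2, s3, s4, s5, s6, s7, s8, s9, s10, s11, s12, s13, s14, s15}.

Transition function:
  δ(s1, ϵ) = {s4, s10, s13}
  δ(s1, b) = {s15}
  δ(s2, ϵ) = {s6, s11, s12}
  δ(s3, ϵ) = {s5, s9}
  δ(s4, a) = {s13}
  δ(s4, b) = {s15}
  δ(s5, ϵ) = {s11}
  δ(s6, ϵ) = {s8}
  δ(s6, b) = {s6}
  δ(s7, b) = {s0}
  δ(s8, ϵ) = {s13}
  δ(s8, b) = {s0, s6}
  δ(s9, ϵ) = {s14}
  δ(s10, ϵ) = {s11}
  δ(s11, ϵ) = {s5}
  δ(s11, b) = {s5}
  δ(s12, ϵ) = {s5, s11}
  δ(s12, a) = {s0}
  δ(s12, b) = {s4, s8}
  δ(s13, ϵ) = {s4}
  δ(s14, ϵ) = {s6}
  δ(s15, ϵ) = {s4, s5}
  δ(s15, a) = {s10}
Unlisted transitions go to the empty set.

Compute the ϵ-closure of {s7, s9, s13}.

{s4, s6, s7, s8, s9, s13, s14}

Start with {s7, s9, s13}.
From s9 via ϵ: add s14.
From s13 via ϵ: add s4.
From s14 via ϵ: add s6.
From s6 via ϵ: add s8.
No new states can be added; the closed set is {s4, s6, s7, s8, s9, s13, s14}.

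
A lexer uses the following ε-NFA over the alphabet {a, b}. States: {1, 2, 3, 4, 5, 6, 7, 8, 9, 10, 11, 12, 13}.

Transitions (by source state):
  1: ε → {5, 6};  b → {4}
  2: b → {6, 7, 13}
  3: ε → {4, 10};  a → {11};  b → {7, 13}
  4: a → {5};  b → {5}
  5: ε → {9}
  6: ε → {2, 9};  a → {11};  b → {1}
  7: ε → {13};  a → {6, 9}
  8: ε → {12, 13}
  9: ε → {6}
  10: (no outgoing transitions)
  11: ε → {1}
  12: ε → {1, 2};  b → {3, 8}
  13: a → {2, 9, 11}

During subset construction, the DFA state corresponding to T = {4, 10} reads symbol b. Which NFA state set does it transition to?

{2, 5, 6, 9}

4 on b → {5}.
No b-transition from 10.
Union after reading b: {5}.
Now take the ε-closure:
From 5 via ε: add 9.
From 9 via ε: add 6.
From 6 via ε: add 2.
No new states can be added; the closed set is {2, 5, 6, 9}.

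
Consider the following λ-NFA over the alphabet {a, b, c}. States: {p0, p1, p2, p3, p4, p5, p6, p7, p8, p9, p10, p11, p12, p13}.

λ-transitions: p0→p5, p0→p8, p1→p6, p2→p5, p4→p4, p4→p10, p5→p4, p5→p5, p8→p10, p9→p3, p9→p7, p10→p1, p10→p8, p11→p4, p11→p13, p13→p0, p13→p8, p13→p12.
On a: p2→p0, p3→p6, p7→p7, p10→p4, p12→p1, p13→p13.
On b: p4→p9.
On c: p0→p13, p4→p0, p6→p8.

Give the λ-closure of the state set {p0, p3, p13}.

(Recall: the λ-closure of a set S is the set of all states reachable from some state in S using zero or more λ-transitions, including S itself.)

{p0, p1, p3, p4, p5, p6, p8, p10, p12, p13}

Start with {p0, p3, p13}.
From p0 via λ: add p5, p8.
From p13 via λ: add p12.
From p5 via λ: add p4.
From p8 via λ: add p10.
From p10 via λ: add p1.
From p1 via λ: add p6.
No new states can be added; the closed set is {p0, p1, p3, p4, p5, p6, p8, p10, p12, p13}.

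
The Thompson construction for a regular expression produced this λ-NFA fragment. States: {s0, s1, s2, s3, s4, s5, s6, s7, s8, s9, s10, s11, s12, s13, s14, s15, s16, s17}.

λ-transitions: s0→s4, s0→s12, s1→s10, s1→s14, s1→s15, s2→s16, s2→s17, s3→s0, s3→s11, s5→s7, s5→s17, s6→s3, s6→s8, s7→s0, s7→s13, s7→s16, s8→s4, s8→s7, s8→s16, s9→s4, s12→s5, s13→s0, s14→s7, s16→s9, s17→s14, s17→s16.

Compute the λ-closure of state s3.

{s0, s3, s4, s5, s7, s9, s11, s12, s13, s14, s16, s17}

Start with {s3}.
From s3 via λ: add s0, s11.
From s0 via λ: add s4, s12.
From s12 via λ: add s5.
From s5 via λ: add s7, s17.
From s7 via λ: add s13, s16.
From s17 via λ: add s14.
From s16 via λ: add s9.
No new states can be added; the closed set is {s0, s3, s4, s5, s7, s9, s11, s12, s13, s14, s16, s17}.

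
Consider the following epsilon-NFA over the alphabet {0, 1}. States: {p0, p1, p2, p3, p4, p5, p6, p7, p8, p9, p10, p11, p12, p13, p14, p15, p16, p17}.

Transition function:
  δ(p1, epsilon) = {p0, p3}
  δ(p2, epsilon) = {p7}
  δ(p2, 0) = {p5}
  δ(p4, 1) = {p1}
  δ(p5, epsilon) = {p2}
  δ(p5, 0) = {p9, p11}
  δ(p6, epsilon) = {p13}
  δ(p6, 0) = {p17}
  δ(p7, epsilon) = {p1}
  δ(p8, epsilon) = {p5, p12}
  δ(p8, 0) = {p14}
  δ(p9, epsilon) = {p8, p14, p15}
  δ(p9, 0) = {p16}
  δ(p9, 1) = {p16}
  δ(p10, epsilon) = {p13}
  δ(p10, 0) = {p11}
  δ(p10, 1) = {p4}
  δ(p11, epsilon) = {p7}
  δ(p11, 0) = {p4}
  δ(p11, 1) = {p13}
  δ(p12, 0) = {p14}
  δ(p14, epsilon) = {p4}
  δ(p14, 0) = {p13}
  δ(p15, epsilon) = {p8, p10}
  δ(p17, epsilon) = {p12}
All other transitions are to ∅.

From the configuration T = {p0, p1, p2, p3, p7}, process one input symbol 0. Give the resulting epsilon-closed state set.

{p0, p1, p2, p3, p5, p7}

p2 on 0 → {p5}.
No 0-transition from p0, p1, p3, p7.
Union after reading 0: {p5}.
Now take the epsilon-closure:
From p5 via epsilon: add p2.
From p2 via epsilon: add p7.
From p7 via epsilon: add p1.
From p1 via epsilon: add p0, p3.
No new states can be added; the closed set is {p0, p1, p2, p3, p5, p7}.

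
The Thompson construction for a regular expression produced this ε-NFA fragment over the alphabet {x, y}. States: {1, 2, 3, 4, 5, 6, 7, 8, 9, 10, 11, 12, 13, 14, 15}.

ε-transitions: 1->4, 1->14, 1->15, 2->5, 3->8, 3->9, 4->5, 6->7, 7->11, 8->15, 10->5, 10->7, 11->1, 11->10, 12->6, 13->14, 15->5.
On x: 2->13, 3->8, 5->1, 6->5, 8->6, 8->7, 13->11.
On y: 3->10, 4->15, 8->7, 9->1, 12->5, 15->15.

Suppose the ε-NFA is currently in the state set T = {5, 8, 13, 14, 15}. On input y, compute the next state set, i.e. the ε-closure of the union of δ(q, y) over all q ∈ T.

{1, 4, 5, 7, 10, 11, 14, 15}

8 on y → {7}.
15 on y → {15}.
No y-transition from 5, 13, 14.
Union after reading y: {7, 15}.
Now take the ε-closure:
From 7 via ε: add 11.
From 15 via ε: add 5.
From 11 via ε: add 1, 10.
From 1 via ε: add 4, 14.
No new states can be added; the closed set is {1, 4, 5, 7, 10, 11, 14, 15}.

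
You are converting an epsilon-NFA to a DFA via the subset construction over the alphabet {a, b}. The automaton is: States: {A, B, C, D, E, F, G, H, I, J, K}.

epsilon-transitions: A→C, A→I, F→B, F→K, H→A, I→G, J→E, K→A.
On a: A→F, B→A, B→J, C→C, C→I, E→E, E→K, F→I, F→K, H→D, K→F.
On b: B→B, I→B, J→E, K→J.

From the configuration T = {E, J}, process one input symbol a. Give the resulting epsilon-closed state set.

{A, C, E, G, I, K}

E on a → {E, K}.
No a-transition from J.
Union after reading a: {E, K}.
Now take the epsilon-closure:
From K via epsilon: add A.
From A via epsilon: add C, I.
From I via epsilon: add G.
No new states can be added; the closed set is {A, C, E, G, I, K}.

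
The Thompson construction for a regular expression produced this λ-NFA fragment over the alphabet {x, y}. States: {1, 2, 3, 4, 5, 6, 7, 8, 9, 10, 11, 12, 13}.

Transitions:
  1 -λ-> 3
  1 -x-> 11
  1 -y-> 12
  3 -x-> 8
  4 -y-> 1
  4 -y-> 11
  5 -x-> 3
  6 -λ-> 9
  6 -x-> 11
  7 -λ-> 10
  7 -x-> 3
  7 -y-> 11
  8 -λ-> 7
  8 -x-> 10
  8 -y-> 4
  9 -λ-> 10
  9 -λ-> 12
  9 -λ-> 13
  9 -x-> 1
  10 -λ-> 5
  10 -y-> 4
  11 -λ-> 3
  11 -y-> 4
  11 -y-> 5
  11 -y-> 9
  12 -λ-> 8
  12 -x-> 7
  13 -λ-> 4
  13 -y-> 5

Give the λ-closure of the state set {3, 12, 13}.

{3, 4, 5, 7, 8, 10, 12, 13}

Start with {3, 12, 13}.
From 12 via λ: add 8.
From 13 via λ: add 4.
From 8 via λ: add 7.
From 7 via λ: add 10.
From 10 via λ: add 5.
No new states can be added; the closed set is {3, 4, 5, 7, 8, 10, 12, 13}.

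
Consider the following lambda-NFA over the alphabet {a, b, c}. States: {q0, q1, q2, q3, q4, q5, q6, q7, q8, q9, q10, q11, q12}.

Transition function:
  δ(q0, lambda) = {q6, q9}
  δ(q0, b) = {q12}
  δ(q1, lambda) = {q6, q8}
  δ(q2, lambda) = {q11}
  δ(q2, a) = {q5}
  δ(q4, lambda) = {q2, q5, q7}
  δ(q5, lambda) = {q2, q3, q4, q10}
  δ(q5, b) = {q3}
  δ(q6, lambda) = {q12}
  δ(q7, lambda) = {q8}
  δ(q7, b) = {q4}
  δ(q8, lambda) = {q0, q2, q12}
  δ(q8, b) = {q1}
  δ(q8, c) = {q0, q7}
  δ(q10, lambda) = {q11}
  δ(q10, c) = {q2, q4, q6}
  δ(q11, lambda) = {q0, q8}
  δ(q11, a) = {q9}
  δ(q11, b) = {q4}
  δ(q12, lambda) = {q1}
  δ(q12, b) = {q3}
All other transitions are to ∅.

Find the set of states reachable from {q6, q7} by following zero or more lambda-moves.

{q0, q1, q2, q6, q7, q8, q9, q11, q12}

Start with {q6, q7}.
From q6 via lambda: add q12.
From q7 via lambda: add q8.
From q8 via lambda: add q0, q2.
From q12 via lambda: add q1.
From q0 via lambda: add q9.
From q2 via lambda: add q11.
No new states can be added; the closed set is {q0, q1, q2, q6, q7, q8, q9, q11, q12}.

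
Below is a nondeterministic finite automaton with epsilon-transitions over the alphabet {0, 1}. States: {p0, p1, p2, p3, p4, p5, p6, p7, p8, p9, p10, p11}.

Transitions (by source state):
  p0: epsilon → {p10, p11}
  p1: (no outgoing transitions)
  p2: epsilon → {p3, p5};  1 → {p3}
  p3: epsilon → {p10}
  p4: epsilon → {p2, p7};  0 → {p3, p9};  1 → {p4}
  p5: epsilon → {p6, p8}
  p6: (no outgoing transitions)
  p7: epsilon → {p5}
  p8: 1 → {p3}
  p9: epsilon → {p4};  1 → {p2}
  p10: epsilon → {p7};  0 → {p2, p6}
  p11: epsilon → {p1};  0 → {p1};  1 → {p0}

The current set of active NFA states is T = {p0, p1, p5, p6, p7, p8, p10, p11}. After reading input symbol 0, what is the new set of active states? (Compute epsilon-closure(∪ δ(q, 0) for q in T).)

p10 on 0 → {p2, p6}.
p11 on 0 → {p1}.
No 0-transition from p0, p1, p5, p6, p7, p8.
Union after reading 0: {p1, p2, p6}.
Now take the epsilon-closure:
From p2 via epsilon: add p3, p5.
From p3 via epsilon: add p10.
From p5 via epsilon: add p8.
From p10 via epsilon: add p7.
No new states can be added; the closed set is {p1, p2, p3, p5, p6, p7, p8, p10}.

{p1, p2, p3, p5, p6, p7, p8, p10}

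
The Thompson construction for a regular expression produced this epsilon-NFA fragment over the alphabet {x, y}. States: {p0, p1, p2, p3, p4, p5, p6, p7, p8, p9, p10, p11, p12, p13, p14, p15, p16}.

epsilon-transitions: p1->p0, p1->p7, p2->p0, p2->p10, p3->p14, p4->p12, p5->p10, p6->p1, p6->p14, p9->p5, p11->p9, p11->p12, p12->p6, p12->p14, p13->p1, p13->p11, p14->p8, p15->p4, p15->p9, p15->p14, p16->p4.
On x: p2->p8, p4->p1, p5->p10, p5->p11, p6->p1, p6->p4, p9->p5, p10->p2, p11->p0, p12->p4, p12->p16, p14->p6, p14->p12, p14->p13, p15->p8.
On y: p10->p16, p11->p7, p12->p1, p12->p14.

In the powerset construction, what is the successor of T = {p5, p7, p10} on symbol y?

{p0, p1, p4, p6, p7, p8, p12, p14, p16}

p10 on y → {p16}.
No y-transition from p5, p7.
Union after reading y: {p16}.
Now take the epsilon-closure:
From p16 via epsilon: add p4.
From p4 via epsilon: add p12.
From p12 via epsilon: add p6, p14.
From p6 via epsilon: add p1.
From p14 via epsilon: add p8.
From p1 via epsilon: add p0, p7.
No new states can be added; the closed set is {p0, p1, p4, p6, p7, p8, p12, p14, p16}.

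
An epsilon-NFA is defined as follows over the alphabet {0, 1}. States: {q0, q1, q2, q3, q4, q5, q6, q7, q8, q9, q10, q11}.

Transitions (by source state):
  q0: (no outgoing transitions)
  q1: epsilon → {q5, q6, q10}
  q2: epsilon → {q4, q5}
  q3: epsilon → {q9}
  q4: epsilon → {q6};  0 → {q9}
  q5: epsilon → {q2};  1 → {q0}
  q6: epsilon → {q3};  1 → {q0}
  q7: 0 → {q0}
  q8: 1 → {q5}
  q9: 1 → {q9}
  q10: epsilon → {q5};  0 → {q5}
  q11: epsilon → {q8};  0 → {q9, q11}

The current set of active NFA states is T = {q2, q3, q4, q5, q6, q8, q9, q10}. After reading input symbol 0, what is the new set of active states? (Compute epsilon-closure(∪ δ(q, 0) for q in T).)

{q2, q3, q4, q5, q6, q9}

q4 on 0 → {q9}.
q10 on 0 → {q5}.
No 0-transition from q2, q3, q5, q6, q8, q9.
Union after reading 0: {q5, q9}.
Now take the epsilon-closure:
From q5 via epsilon: add q2.
From q2 via epsilon: add q4.
From q4 via epsilon: add q6.
From q6 via epsilon: add q3.
No new states can be added; the closed set is {q2, q3, q4, q5, q6, q9}.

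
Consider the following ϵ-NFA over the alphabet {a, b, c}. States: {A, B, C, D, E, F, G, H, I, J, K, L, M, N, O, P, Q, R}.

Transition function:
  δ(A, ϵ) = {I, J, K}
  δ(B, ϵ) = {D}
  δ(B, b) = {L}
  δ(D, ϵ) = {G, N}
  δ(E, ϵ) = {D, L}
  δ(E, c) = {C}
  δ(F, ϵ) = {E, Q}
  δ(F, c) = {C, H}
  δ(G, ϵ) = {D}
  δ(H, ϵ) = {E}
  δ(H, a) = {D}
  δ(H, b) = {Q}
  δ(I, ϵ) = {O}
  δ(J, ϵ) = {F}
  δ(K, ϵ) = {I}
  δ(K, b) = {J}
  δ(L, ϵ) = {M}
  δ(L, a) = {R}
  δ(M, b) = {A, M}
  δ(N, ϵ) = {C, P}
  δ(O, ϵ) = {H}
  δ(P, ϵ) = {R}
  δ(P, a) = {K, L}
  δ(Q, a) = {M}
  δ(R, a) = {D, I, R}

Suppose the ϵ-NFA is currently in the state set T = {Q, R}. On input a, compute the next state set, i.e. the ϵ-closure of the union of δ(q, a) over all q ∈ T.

Q on a → {M}.
R on a → {D, I, R}.
Union after reading a: {D, I, M, R}.
Now take the ϵ-closure:
From D via ϵ: add G, N.
From I via ϵ: add O.
From N via ϵ: add C, P.
From O via ϵ: add H.
From H via ϵ: add E.
From E via ϵ: add L.
No new states can be added; the closed set is {C, D, E, G, H, I, L, M, N, O, P, R}.

{C, D, E, G, H, I, L, M, N, O, P, R}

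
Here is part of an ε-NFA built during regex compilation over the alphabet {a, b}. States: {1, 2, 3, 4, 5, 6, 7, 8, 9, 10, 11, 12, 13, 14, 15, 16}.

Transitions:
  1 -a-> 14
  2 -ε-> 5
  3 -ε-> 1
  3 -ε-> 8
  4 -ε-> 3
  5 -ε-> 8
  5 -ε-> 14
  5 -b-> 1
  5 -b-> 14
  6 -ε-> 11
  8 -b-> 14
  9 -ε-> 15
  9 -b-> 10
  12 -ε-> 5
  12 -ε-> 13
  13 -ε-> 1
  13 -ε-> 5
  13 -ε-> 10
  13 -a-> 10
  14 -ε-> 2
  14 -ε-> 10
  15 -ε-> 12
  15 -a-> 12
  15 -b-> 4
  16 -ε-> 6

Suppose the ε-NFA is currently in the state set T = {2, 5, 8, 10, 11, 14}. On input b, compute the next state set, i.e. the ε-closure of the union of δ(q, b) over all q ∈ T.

5 on b → {1, 14}.
8 on b → {14}.
No b-transition from 2, 10, 11, 14.
Union after reading b: {1, 14}.
Now take the ε-closure:
From 14 via ε: add 2, 10.
From 2 via ε: add 5.
From 5 via ε: add 8.
No new states can be added; the closed set is {1, 2, 5, 8, 10, 14}.

{1, 2, 5, 8, 10, 14}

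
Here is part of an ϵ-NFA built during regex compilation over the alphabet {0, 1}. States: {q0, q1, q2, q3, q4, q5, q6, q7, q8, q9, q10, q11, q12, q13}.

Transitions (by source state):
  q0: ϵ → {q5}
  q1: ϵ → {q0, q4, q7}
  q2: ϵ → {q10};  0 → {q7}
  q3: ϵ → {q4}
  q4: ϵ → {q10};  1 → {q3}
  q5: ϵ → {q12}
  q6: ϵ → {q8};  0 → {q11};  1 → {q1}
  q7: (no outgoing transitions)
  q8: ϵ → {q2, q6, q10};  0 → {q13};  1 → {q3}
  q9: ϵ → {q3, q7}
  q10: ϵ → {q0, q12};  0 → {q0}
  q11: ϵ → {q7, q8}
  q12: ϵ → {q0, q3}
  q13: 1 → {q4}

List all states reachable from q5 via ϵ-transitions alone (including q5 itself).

Start with {q5}.
From q5 via ϵ: add q12.
From q12 via ϵ: add q0, q3.
From q3 via ϵ: add q4.
From q4 via ϵ: add q10.
No new states can be added; the closed set is {q0, q3, q4, q5, q10, q12}.

{q0, q3, q4, q5, q10, q12}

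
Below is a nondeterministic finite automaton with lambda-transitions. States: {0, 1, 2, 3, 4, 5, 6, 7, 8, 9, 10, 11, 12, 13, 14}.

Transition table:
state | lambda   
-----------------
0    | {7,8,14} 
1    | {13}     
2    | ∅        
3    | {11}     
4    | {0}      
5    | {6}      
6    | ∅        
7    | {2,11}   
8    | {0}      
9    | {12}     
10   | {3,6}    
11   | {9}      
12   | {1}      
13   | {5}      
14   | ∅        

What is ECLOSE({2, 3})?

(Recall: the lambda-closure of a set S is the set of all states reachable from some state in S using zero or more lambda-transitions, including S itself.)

Start with {2, 3}.
From 3 via lambda: add 11.
From 11 via lambda: add 9.
From 9 via lambda: add 12.
From 12 via lambda: add 1.
From 1 via lambda: add 13.
From 13 via lambda: add 5.
From 5 via lambda: add 6.
No new states can be added; the closed set is {1, 2, 3, 5, 6, 9, 11, 12, 13}.

{1, 2, 3, 5, 6, 9, 11, 12, 13}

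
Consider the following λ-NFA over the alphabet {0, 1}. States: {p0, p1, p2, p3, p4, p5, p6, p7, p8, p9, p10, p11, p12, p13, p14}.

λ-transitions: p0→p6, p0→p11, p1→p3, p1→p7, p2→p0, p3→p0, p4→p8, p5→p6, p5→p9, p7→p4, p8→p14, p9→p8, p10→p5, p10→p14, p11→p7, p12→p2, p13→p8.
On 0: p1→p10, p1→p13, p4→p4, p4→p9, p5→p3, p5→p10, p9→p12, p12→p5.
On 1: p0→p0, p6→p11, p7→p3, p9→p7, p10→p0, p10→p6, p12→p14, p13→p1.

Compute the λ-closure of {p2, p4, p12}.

{p0, p2, p4, p6, p7, p8, p11, p12, p14}

Start with {p2, p4, p12}.
From p2 via λ: add p0.
From p4 via λ: add p8.
From p0 via λ: add p6, p11.
From p8 via λ: add p14.
From p11 via λ: add p7.
No new states can be added; the closed set is {p0, p2, p4, p6, p7, p8, p11, p12, p14}.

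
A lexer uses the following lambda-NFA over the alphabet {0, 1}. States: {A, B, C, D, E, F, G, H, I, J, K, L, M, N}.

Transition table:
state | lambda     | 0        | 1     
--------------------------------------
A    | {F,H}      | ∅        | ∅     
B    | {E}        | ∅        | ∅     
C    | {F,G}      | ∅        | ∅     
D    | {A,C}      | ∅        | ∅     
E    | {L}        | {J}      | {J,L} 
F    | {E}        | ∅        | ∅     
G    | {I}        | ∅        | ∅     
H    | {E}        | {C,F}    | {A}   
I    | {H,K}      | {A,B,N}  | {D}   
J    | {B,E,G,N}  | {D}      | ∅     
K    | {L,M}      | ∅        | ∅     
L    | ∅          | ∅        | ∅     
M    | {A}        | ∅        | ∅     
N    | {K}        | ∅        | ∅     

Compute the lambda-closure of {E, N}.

Start with {E, N}.
From E via lambda: add L.
From N via lambda: add K.
From K via lambda: add M.
From M via lambda: add A.
From A via lambda: add F, H.
No new states can be added; the closed set is {A, E, F, H, K, L, M, N}.

{A, E, F, H, K, L, M, N}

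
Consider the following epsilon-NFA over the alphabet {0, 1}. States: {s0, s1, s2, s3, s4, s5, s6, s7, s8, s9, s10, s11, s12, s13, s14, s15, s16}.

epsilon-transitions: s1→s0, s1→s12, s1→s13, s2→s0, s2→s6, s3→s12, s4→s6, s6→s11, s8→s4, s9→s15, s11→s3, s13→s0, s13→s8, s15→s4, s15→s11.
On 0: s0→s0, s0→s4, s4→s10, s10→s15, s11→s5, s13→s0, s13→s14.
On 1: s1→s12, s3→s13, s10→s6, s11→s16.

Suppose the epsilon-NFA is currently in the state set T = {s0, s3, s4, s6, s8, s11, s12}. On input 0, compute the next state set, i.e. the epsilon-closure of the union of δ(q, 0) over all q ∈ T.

{s0, s3, s4, s5, s6, s10, s11, s12}

s0 on 0 → {s0, s4}.
s4 on 0 → {s10}.
s11 on 0 → {s5}.
No 0-transition from s3, s6, s8, s12.
Union after reading 0: {s0, s4, s5, s10}.
Now take the epsilon-closure:
From s4 via epsilon: add s6.
From s6 via epsilon: add s11.
From s11 via epsilon: add s3.
From s3 via epsilon: add s12.
No new states can be added; the closed set is {s0, s3, s4, s5, s6, s10, s11, s12}.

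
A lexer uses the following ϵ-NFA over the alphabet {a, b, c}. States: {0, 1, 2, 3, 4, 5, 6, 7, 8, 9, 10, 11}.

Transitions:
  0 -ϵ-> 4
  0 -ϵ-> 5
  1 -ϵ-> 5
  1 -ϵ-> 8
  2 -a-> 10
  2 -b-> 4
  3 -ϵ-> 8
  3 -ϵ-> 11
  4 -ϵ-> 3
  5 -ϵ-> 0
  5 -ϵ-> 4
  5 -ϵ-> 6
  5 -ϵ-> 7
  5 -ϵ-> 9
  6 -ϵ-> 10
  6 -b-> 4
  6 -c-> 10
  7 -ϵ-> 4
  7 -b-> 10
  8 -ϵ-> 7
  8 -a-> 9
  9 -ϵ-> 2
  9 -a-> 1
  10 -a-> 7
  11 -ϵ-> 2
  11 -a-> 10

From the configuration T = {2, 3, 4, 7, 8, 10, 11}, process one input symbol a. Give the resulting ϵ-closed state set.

2 on a → {10}.
8 on a → {9}.
10 on a → {7}.
11 on a → {10}.
No a-transition from 3, 4, 7.
Union after reading a: {7, 9, 10}.
Now take the ϵ-closure:
From 7 via ϵ: add 4.
From 9 via ϵ: add 2.
From 4 via ϵ: add 3.
From 3 via ϵ: add 8, 11.
No new states can be added; the closed set is {2, 3, 4, 7, 8, 9, 10, 11}.

{2, 3, 4, 7, 8, 9, 10, 11}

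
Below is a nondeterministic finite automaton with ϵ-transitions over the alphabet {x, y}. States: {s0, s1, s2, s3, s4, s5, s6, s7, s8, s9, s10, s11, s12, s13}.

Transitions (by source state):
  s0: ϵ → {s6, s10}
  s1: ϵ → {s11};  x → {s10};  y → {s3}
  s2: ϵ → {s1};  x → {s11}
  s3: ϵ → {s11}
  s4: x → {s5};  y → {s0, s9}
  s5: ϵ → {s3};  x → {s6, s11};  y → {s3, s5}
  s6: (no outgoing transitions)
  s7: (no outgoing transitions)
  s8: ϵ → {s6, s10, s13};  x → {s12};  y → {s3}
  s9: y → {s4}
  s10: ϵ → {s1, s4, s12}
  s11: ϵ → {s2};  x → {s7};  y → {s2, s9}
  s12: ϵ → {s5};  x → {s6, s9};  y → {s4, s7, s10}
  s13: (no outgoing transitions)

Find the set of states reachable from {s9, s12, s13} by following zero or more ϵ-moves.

Start with {s9, s12, s13}.
From s12 via ϵ: add s5.
From s5 via ϵ: add s3.
From s3 via ϵ: add s11.
From s11 via ϵ: add s2.
From s2 via ϵ: add s1.
No new states can be added; the closed set is {s1, s2, s3, s5, s9, s11, s12, s13}.

{s1, s2, s3, s5, s9, s11, s12, s13}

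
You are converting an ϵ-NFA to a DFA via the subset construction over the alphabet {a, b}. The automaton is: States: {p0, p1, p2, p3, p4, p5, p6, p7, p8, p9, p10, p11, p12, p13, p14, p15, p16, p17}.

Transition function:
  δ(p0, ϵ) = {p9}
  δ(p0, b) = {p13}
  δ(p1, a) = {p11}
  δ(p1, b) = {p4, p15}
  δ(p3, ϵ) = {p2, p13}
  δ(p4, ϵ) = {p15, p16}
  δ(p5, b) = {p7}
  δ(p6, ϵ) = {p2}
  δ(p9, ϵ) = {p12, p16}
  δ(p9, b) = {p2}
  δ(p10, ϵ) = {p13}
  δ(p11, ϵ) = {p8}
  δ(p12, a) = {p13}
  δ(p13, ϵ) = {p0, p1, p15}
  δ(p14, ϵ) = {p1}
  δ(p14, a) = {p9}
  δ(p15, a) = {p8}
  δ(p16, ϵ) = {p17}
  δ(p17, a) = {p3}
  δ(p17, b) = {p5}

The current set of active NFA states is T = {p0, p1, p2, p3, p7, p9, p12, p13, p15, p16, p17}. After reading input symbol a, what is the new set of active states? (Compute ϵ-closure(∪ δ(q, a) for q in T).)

{p0, p1, p2, p3, p8, p9, p11, p12, p13, p15, p16, p17}

p1 on a → {p11}.
p12 on a → {p13}.
p15 on a → {p8}.
p17 on a → {p3}.
No a-transition from p0, p2, p3, p7, p9, p13, p16.
Union after reading a: {p3, p8, p11, p13}.
Now take the ϵ-closure:
From p3 via ϵ: add p2.
From p13 via ϵ: add p0, p1, p15.
From p0 via ϵ: add p9.
From p9 via ϵ: add p12, p16.
From p16 via ϵ: add p17.
No new states can be added; the closed set is {p0, p1, p2, p3, p8, p9, p11, p12, p13, p15, p16, p17}.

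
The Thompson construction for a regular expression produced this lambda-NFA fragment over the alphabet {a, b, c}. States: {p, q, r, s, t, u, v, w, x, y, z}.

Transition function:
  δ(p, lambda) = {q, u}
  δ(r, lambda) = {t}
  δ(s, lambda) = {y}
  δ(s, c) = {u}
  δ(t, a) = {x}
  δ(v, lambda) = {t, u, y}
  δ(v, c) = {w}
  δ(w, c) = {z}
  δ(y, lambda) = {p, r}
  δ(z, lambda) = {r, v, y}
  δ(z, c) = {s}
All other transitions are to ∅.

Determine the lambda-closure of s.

{p, q, r, s, t, u, y}

Start with {s}.
From s via lambda: add y.
From y via lambda: add p, r.
From p via lambda: add q, u.
From r via lambda: add t.
No new states can be added; the closed set is {p, q, r, s, t, u, y}.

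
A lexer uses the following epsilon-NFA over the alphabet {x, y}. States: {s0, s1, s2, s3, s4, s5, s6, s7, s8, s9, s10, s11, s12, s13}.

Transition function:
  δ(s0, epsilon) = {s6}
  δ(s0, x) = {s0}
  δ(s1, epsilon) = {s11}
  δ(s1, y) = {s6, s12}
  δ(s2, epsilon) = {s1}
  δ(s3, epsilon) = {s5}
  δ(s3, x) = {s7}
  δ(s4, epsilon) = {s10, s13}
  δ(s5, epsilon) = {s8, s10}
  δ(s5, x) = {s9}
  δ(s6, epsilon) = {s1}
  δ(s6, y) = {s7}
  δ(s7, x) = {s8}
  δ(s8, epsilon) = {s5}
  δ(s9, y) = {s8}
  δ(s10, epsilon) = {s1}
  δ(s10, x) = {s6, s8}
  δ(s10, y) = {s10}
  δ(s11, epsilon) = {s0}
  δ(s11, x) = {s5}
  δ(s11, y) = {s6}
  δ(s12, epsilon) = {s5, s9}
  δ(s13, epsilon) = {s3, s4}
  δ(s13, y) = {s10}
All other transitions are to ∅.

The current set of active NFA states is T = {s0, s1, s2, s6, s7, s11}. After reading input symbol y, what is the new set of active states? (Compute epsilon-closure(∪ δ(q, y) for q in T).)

{s0, s1, s5, s6, s7, s8, s9, s10, s11, s12}

s1 on y → {s6, s12}.
s6 on y → {s7}.
s11 on y → {s6}.
No y-transition from s0, s2, s7.
Union after reading y: {s6, s7, s12}.
Now take the epsilon-closure:
From s6 via epsilon: add s1.
From s12 via epsilon: add s5, s9.
From s1 via epsilon: add s11.
From s5 via epsilon: add s8, s10.
From s11 via epsilon: add s0.
No new states can be added; the closed set is {s0, s1, s5, s6, s7, s8, s9, s10, s11, s12}.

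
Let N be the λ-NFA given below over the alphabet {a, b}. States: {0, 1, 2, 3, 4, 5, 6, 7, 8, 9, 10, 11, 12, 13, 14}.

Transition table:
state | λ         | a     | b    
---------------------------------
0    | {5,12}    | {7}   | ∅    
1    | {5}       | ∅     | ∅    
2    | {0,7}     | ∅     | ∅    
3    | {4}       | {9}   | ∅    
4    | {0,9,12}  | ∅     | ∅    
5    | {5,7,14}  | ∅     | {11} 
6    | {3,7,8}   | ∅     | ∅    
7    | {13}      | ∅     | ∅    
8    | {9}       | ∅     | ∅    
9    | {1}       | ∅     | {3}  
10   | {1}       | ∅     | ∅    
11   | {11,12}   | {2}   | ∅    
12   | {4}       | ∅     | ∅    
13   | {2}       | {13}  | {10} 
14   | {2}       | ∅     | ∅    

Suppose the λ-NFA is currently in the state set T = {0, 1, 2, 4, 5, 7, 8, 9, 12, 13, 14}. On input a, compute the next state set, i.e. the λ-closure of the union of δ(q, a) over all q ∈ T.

0 on a → {7}.
13 on a → {13}.
No a-transition from 1, 2, 4, 5, 7, 8, 9, 12, 14.
Union after reading a: {7, 13}.
Now take the λ-closure:
From 13 via λ: add 2.
From 2 via λ: add 0.
From 0 via λ: add 5, 12.
From 5 via λ: add 14.
From 12 via λ: add 4.
From 4 via λ: add 9.
From 9 via λ: add 1.
No new states can be added; the closed set is {0, 1, 2, 4, 5, 7, 9, 12, 13, 14}.

{0, 1, 2, 4, 5, 7, 9, 12, 13, 14}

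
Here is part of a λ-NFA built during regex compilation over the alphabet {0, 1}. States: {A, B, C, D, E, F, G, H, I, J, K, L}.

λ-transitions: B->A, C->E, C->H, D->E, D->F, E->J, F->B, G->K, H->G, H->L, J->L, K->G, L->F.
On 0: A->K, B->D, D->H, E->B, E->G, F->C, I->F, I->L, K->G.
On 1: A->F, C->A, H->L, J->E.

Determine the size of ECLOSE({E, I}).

Start with {E, I}.
From E via λ: add J.
From J via λ: add L.
From L via λ: add F.
From F via λ: add B.
From B via λ: add A.
λ-closure = {A, B, E, F, I, J, L}, which has 7 states.

7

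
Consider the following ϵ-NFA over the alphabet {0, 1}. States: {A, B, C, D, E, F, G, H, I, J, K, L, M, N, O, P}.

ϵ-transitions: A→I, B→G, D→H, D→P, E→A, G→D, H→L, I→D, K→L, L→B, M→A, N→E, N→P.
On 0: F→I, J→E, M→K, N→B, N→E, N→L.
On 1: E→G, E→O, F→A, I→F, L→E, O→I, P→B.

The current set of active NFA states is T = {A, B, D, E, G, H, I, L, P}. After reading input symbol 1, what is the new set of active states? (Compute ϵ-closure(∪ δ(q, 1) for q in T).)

E on 1 → {G, O}.
I on 1 → {F}.
L on 1 → {E}.
P on 1 → {B}.
No 1-transition from A, B, D, G, H.
Union after reading 1: {B, E, F, G, O}.
Now take the ϵ-closure:
From E via ϵ: add A.
From G via ϵ: add D.
From A via ϵ: add I.
From D via ϵ: add H, P.
From H via ϵ: add L.
No new states can be added; the closed set is {A, B, D, E, F, G, H, I, L, O, P}.

{A, B, D, E, F, G, H, I, L, O, P}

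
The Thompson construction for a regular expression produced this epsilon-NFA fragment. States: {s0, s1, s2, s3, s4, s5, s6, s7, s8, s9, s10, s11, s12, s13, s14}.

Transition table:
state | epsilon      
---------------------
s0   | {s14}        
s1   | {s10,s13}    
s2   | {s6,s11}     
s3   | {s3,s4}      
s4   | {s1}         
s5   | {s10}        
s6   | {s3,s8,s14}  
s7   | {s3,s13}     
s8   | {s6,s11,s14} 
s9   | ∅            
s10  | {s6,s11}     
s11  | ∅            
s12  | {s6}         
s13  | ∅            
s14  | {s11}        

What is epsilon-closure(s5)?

{s1, s3, s4, s5, s6, s8, s10, s11, s13, s14}

Start with {s5}.
From s5 via epsilon: add s10.
From s10 via epsilon: add s6, s11.
From s6 via epsilon: add s3, s8, s14.
From s3 via epsilon: add s4.
From s4 via epsilon: add s1.
From s1 via epsilon: add s13.
No new states can be added; the closed set is {s1, s3, s4, s5, s6, s8, s10, s11, s13, s14}.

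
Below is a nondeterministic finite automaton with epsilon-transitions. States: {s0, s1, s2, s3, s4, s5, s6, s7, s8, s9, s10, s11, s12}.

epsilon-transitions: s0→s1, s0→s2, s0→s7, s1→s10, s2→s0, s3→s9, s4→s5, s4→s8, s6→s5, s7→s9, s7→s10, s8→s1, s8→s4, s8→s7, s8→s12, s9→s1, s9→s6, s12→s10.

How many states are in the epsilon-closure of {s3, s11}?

7

Start with {s3, s11}.
From s3 via epsilon: add s9.
From s9 via epsilon: add s1, s6.
From s1 via epsilon: add s10.
From s6 via epsilon: add s5.
epsilon-closure = {s1, s3, s5, s6, s9, s10, s11}, which has 7 states.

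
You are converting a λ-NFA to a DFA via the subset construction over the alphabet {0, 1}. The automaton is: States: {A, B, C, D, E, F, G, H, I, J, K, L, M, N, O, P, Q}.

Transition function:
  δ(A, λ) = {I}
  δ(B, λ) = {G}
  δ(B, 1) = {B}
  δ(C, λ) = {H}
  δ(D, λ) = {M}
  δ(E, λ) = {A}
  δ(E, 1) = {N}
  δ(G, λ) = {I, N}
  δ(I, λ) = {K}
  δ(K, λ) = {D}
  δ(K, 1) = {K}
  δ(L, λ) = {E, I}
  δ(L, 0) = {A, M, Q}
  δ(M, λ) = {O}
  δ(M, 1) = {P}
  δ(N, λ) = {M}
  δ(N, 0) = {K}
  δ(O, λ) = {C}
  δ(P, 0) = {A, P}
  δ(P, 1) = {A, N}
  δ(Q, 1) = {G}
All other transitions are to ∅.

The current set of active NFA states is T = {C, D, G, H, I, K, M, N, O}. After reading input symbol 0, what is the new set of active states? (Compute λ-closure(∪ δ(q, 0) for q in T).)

N on 0 → {K}.
No 0-transition from C, D, G, H, I, K, M, O.
Union after reading 0: {K}.
Now take the λ-closure:
From K via λ: add D.
From D via λ: add M.
From M via λ: add O.
From O via λ: add C.
From C via λ: add H.
No new states can be added; the closed set is {C, D, H, K, M, O}.

{C, D, H, K, M, O}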